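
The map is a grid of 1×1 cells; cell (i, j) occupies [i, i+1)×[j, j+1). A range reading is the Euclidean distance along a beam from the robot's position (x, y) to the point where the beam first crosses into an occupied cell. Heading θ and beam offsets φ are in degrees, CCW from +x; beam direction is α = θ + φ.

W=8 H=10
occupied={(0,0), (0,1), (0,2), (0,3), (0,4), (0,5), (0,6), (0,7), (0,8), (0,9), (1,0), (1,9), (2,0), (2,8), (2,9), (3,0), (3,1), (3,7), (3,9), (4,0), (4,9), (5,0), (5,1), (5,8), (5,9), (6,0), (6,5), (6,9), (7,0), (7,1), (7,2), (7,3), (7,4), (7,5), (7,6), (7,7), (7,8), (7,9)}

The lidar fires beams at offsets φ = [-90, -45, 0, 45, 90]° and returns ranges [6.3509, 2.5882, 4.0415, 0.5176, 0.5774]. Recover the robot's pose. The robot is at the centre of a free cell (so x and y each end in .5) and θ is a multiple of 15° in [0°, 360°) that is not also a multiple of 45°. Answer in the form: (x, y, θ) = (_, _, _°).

The pose lattice has 42·16 = 672 candidates. Test each by forward raycasting.
  (4.5, 8.5, 105°): beam 1 = 0.5176 ≠ 6.3509 ✗
  (1.5, 5.5, 300°): beam 1 = 0.5774 ≠ 6.3509 ✗
  (3.5, 8.5, 210°): beam 1 = 0.5774 ≠ 6.3509 ✗
  (2.5, 4.5, 150°): beam 1 = 2.8868 ≠ 6.3509 ✗
  …
  (3.5, 6.5, 30°): r_1=6.3509, r_2=2.5882, r_3=4.0415, r_4=0.5176, r_5=0.5774 — all match ✓
Only this pose fits every beam.

(x, y, θ) = (3.5, 6.5, 30°)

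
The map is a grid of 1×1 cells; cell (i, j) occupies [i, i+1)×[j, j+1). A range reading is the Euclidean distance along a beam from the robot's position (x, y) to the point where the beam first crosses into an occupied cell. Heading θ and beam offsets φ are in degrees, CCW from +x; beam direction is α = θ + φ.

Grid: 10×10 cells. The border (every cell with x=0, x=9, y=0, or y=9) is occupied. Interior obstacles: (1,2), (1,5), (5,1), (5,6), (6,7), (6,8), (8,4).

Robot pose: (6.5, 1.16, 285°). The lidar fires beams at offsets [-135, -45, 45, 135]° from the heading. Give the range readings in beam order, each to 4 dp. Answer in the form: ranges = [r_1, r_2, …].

ranges = [0.5774, 0.1848, 0.3200, 3.2793]

beam 1: φ=-135°, α=150°
  d=(-0.8660,0.5000)  start (6,1)  tX=0.5774 tY=1.6800  stride 1/|dx|=1.1547 1/|dy|=2.0000
    cross x-line → (5,1), t=0.5774 (wall)
  → r_1 = 0.5774
beam 2: φ=-45°, α=240°
  d=(-0.5000,-0.8660)  start (6,1)  tX=1.0000 tY=0.1848  stride 1/|dx|=2.0000 1/|dy|=1.1547
    cross y-line → (6,0), t=0.1848 (wall)
  → r_2 = 0.1848
beam 3: φ=45°, α=330°
  d=(0.8660,-0.5000)  start (6,1)  tX=0.5774 tY=0.3200  stride 1/|dx|=1.1547 1/|dy|=2.0000
    cross y-line → (6,0), t=0.3200 (wall)
  → r_3 = 0.3200
beam 4: φ=135°, α=60°
  d=(0.5000,0.8660)  start (6,1)  tX=1.0000 tY=0.9699  stride 1/|dx|=2.0000 1/|dy|=1.1547
    cross y-line → (6,2), t=0.9699
    cross x-line → (7,2), t=1.0000
    cross y-line → (7,3), t=2.1246
    cross x-line → (8,3), t=3.0000
    cross y-line → (8,4), t=3.2793 (wall)
  → r_4 = 3.2793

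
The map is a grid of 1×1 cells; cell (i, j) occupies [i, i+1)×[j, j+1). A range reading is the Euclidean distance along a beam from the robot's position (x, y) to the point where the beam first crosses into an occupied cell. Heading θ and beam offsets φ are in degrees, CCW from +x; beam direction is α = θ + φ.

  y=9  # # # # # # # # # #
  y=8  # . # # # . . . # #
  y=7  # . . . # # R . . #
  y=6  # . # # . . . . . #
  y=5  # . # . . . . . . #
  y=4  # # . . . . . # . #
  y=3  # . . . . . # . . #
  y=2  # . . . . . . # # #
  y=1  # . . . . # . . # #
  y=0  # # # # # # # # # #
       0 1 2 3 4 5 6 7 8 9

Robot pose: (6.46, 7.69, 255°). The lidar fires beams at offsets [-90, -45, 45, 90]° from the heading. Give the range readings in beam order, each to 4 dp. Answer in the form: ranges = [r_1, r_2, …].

beam 1: φ=-90°, α=165°
  d=(-0.9659,0.2588)  start (6,7)  tX=0.4762 tY=1.1977  stride 1/|dx|=1.0353 1/|dy|=3.8637
    cross x-line → (5,7), t=0.4762 (wall)
  → r_1 = 0.4762
beam 2: φ=-45°, α=210°
  d=(-0.8660,-0.5000)  start (6,7)  tX=0.5312 tY=1.3800  stride 1/|dx|=1.1547 1/|dy|=2.0000
    cross x-line → (5,7), t=0.5312 (wall)
  → r_2 = 0.5312
beam 3: φ=45°, α=300°
  d=(0.5000,-0.8660)  start (6,7)  tX=1.0800 tY=0.7967  stride 1/|dx|=2.0000 1/|dy|=1.1547
    cross y-line → (6,6), t=0.7967
    cross x-line → (7,6), t=1.0800
    cross y-line → (7,5), t=1.9514
    cross x-line → (8,5), t=3.0800
    cross y-line → (8,4), t=3.1061
    cross y-line → (8,3), t=4.2608
    cross x-line → (9,3), t=5.0800 (wall)
  → r_3 = 5.0800
beam 4: φ=90°, α=345°
  d=(0.9659,-0.2588)  start (6,7)  tX=0.5590 tY=2.6660  stride 1/|dx|=1.0353 1/|dy|=3.8637
    cross x-line → (7,7), t=0.5590
    cross x-line → (8,7), t=1.5943
    cross x-line → (9,7), t=2.6296 (wall)
  → r_4 = 2.6296

ranges = [0.4762, 0.5312, 5.0800, 2.6296]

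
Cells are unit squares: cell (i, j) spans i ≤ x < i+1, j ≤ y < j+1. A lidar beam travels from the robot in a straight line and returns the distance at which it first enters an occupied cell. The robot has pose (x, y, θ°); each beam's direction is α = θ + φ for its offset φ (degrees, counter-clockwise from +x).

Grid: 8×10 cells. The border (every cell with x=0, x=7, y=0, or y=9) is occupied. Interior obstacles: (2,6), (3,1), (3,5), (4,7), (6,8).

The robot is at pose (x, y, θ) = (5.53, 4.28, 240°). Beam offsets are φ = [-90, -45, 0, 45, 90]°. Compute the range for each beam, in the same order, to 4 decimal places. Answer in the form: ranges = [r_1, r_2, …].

beam 1: φ=-90°, α=150°
  cosα=-0.8660 sinα=0.5000 | (5,4) | tMaxX 0.6120 tMaxY 1.4400 | tΔX 1.1547 tΔY 2.0000
    t=0.6120 [x] (4,4)
    t=1.4400 [y] (4,5)
    t=1.7667 [x] (3,5) — stop
  → r_1 = 1.7667
beam 2: φ=-45°, α=195°
  cosα=-0.9659 sinα=-0.2588 | (5,4) | tMaxX 0.5487 tMaxY 1.0818 | tΔX 1.0353 tΔY 3.8637
    t=0.5487 [x] (4,4)
    t=1.0818 [y] (4,3)
    t=1.5840 [x] (3,3)
    t=2.6192 [x] (2,3)
    t=3.6545 [x] (1,3)
    t=4.6898 [x] (0,3) — stop
  → r_2 = 4.6898
beam 3: φ=0°, α=240°
  cosα=-0.5000 sinα=-0.8660 | (5,4) | tMaxX 1.0600 tMaxY 0.3233 | tΔX 2.0000 tΔY 1.1547
    t=0.3233 [y] (5,3)
    t=1.0600 [x] (4,3)
    t=1.4780 [y] (4,2)
    t=2.6327 [y] (4,1)
    t=3.0600 [x] (3,1) — stop
  → r_3 = 3.0600
beam 4: φ=45°, α=285°
  cosα=0.2588 sinα=-0.9659 | (5,4) | tMaxX 1.8159 tMaxY 0.2899 | tΔX 3.8637 tΔY 1.0353
    t=0.2899 [y] (5,3)
    t=1.3252 [y] (5,2)
    t=1.8159 [x] (6,2)
    t=2.3604 [y] (6,1)
    t=3.3957 [y] (6,0) — stop
  → r_4 = 3.3957
beam 5: φ=90°, α=330°
  cosα=0.8660 sinα=-0.5000 | (5,4) | tMaxX 0.5427 tMaxY 0.5600 | tΔX 1.1547 tΔY 2.0000
    t=0.5427 [x] (6,4)
    t=0.5600 [y] (6,3)
    t=1.6974 [x] (7,3) — stop
  → r_5 = 1.6974

ranges = [1.7667, 4.6898, 3.0600, 3.3957, 1.6974]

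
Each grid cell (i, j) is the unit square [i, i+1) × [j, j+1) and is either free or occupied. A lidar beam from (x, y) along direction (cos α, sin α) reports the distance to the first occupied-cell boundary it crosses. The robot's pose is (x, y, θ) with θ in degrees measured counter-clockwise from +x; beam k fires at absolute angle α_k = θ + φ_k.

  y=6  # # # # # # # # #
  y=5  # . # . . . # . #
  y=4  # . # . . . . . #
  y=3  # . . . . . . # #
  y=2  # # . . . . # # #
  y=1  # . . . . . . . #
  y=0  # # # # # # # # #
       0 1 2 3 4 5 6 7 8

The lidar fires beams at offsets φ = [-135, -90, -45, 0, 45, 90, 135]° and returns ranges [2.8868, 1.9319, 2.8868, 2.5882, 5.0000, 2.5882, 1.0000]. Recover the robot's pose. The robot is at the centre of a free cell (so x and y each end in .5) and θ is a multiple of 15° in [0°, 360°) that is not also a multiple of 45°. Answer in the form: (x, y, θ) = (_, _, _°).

(x, y, θ) = (5.5, 3.5, 165°)

Candidates: 28 free-cell centres × 16 headings = 448 poses. Raycast each; keep the one whose scan matches to 4 dp.
  (5.5, 3.5, 30°): beam 1 = 2.5882 ≠ 2.8868 ✗
  (1.5, 4.5, 300°): beam 1 = 0.5176 ≠ 2.8868 ✗
  (4.5, 2.5, 120°): beam 1 = 1.5529 ≠ 2.8868 ✗
  (4.5, 1.5, 195°): beam 1 = 4.0415 ≠ 2.8868 ✗
  …
  (5.5, 3.5, 165°): r_1=2.8868, r_2=1.9319, r_3=2.8868, r_4=2.5882, r_5=5.0000, r_6=2.5882, r_7=1.0000 — all match ✓
Unique over the lattice → pose = (5.5, 3.5, 165°).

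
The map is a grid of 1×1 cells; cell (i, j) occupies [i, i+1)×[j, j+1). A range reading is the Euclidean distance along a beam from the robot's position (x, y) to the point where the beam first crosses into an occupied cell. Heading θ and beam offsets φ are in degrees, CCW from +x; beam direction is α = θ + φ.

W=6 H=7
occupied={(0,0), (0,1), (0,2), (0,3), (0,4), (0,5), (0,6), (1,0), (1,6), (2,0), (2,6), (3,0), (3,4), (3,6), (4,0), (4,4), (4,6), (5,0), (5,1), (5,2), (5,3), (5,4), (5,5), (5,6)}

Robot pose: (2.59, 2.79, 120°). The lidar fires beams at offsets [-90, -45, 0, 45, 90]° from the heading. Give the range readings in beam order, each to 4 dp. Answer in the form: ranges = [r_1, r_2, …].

ranges = [2.4200, 1.5841, 3.1800, 1.6461, 1.8360]

beam 1: φ=-90°, α=30°
  d=(0.8660,0.5000)  start (2,2)  tX=0.4734 tY=0.4200  stride 1/|dx|=1.1547 1/|dy|=2.0000
    cross y-line → (2,3), t=0.4200
    cross x-line → (3,3), t=0.4734
    cross x-line → (4,3), t=1.6281
    cross y-line → (4,4), t=2.4200 (wall)
  → r_1 = 2.4200
beam 2: φ=-45°, α=75°
  d=(0.2588,0.9659)  start (2,2)  tX=1.5841 tY=0.2174  stride 1/|dx|=3.8637 1/|dy|=1.0353
    cross y-line → (2,3), t=0.2174
    cross y-line → (2,4), t=1.2527
    cross x-line → (3,4), t=1.5841 (wall)
  → r_2 = 1.5841
beam 3: φ=0°, α=120°
  d=(-0.5000,0.8660)  start (2,2)  tX=1.1800 tY=0.2425  stride 1/|dx|=2.0000 1/|dy|=1.1547
    cross y-line → (2,3), t=0.2425
    cross x-line → (1,3), t=1.1800
    cross y-line → (1,4), t=1.3972
    cross y-line → (1,5), t=2.5519
    cross x-line → (0,5), t=3.1800 (wall)
  → r_3 = 3.1800
beam 4: φ=45°, α=165°
  d=(-0.9659,0.2588)  start (2,2)  tX=0.6108 tY=0.8114  stride 1/|dx|=1.0353 1/|dy|=3.8637
    cross x-line → (1,2), t=0.6108
    cross y-line → (1,3), t=0.8114
    cross x-line → (0,3), t=1.6461 (wall)
  → r_4 = 1.6461
beam 5: φ=90°, α=210°
  d=(-0.8660,-0.5000)  start (2,2)  tX=0.6813 tY=1.5800  stride 1/|dx|=1.1547 1/|dy|=2.0000
    cross x-line → (1,2), t=0.6813
    cross y-line → (1,1), t=1.5800
    cross x-line → (0,1), t=1.8360 (wall)
  → r_5 = 1.8360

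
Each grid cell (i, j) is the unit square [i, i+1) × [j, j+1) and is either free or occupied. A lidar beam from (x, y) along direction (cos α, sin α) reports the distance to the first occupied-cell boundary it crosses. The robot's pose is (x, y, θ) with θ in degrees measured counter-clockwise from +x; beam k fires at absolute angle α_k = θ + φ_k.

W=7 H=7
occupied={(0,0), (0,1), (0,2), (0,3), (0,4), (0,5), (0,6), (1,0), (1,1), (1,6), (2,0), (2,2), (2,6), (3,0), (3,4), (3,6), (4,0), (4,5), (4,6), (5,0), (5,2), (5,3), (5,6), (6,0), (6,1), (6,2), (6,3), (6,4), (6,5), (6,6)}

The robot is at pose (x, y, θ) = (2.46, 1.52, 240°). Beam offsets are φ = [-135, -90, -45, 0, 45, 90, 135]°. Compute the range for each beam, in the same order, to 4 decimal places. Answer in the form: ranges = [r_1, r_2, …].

beam 1: φ=-135°, α=105°
  dir = (cos 105°, sin 105°) = (-0.2588, 0.9659); from cell (2,1)
  next x-line at t=1.7773, next y-line at t=0.4969; Δt_x=3.8637, Δt_y=1.0353
    y: enter (2,2) at t=0.4969 ← occupied
  → r_1 = 0.4969
beam 2: φ=-90°, α=150°
  dir = (cos 150°, sin 150°) = (-0.8660, 0.5000); from cell (2,1)
  next x-line at t=0.5312, next y-line at t=0.9600; Δt_x=1.1547, Δt_y=2.0000
    x: enter (1,1) at t=0.5312 ← occupied
  → r_2 = 0.5312
beam 3: φ=-45°, α=195°
  dir = (cos 195°, sin 195°) = (-0.9659, -0.2588); from cell (2,1)
  next x-line at t=0.4762, next y-line at t=2.0091; Δt_x=1.0353, Δt_y=3.8637
    x: enter (1,1) at t=0.4762 ← occupied
  → r_3 = 0.4762
beam 4: φ=0°, α=240°
  dir = (cos 240°, sin 240°) = (-0.5000, -0.8660); from cell (2,1)
  next x-line at t=0.9200, next y-line at t=0.6004; Δt_x=2.0000, Δt_y=1.1547
    y: enter (2,0) at t=0.6004 ← occupied
  → r_4 = 0.6004
beam 5: φ=45°, α=285°
  dir = (cos 285°, sin 285°) = (0.2588, -0.9659); from cell (2,1)
  next x-line at t=2.0864, next y-line at t=0.5383; Δt_x=3.8637, Δt_y=1.0353
    y: enter (2,0) at t=0.5383 ← occupied
  → r_5 = 0.5383
beam 6: φ=90°, α=330°
  dir = (cos 330°, sin 330°) = (0.8660, -0.5000); from cell (2,1)
  next x-line at t=0.6235, next y-line at t=1.0400; Δt_x=1.1547, Δt_y=2.0000
    x: enter (3,1) at t=0.6235
    y: enter (3,0) at t=1.0400 ← occupied
  → r_6 = 1.0400
beam 7: φ=135°, α=15°
  dir = (cos 15°, sin 15°) = (0.9659, 0.2588); from cell (2,1)
  next x-line at t=0.5590, next y-line at t=1.8546; Δt_x=1.0353, Δt_y=3.8637
    x: enter (3,1) at t=0.5590
    x: enter (4,1) at t=1.5943
    y: enter (4,2) at t=1.8546
    x: enter (5,2) at t=2.6296 ← occupied
  → r_7 = 2.6296

ranges = [0.4969, 0.5312, 0.4762, 0.6004, 0.5383, 1.0400, 2.6296]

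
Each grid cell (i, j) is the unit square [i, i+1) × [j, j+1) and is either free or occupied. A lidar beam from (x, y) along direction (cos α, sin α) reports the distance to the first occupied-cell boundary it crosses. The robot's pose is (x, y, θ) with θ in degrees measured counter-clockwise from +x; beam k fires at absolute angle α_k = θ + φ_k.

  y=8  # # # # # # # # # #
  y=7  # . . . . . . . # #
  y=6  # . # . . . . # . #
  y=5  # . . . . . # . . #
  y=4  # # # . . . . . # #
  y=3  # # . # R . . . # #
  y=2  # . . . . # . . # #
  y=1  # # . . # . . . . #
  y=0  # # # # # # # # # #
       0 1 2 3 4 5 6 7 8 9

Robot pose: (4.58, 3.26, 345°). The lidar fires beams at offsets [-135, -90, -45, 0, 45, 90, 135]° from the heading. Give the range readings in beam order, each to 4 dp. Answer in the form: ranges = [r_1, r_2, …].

beam 1: φ=-135°, α=210°
  dir = (cos 210°, sin 210°) = (-0.8660, -0.5000); from cell (4,3)
  next x-line at t=0.6697, next y-line at t=0.5200; Δt_x=1.1547, Δt_y=2.0000
    y: enter (4,2) at t=0.5200
    x: enter (3,2) at t=0.6697
    x: enter (2,2) at t=1.8244
    y: enter (2,1) at t=2.5200
    x: enter (1,1) at t=2.9791 ← occupied
  → r_1 = 2.9791
beam 2: φ=-90°, α=255°
  dir = (cos 255°, sin 255°) = (-0.2588, -0.9659); from cell (4,3)
  next x-line at t=2.2409, next y-line at t=0.2692; Δt_x=3.8637, Δt_y=1.0353
    y: enter (4,2) at t=0.2692
    y: enter (4,1) at t=1.3044 ← occupied
  → r_2 = 1.3044
beam 3: φ=-45°, α=300°
  dir = (cos 300°, sin 300°) = (0.5000, -0.8660); from cell (4,3)
  next x-line at t=0.8400, next y-line at t=0.3002; Δt_x=2.0000, Δt_y=1.1547
    y: enter (4,2) at t=0.3002
    x: enter (5,2) at t=0.8400 ← occupied
  → r_3 = 0.8400
beam 4: φ=0°, α=345°
  dir = (cos 345°, sin 345°) = (0.9659, -0.2588); from cell (4,3)
  next x-line at t=0.4348, next y-line at t=1.0046; Δt_x=1.0353, Δt_y=3.8637
    x: enter (5,3) at t=0.4348
    y: enter (5,2) at t=1.0046 ← occupied
  → r_4 = 1.0046
beam 5: φ=45°, α=30°
  dir = (cos 30°, sin 30°) = (0.8660, 0.5000); from cell (4,3)
  next x-line at t=0.4850, next y-line at t=1.4800; Δt_x=1.1547, Δt_y=2.0000
    x: enter (5,3) at t=0.4850
    y: enter (5,4) at t=1.4800
    x: enter (6,4) at t=1.6397
    x: enter (7,4) at t=2.7944
    y: enter (7,5) at t=3.4800
    x: enter (8,5) at t=3.9491
    x: enter (9,5) at t=5.1038 ← occupied
  → r_5 = 5.1038
beam 6: φ=90°, α=75°
  dir = (cos 75°, sin 75°) = (0.2588, 0.9659); from cell (4,3)
  next x-line at t=1.6228, next y-line at t=0.7661; Δt_x=3.8637, Δt_y=1.0353
    y: enter (4,4) at t=0.7661
    x: enter (5,4) at t=1.6228
    y: enter (5,5) at t=1.8014
    y: enter (5,6) at t=2.8367
    y: enter (5,7) at t=3.8719
    y: enter (5,8) at t=4.9072 ← occupied
  → r_6 = 4.9072
beam 7: φ=135°, α=120°
  dir = (cos 120°, sin 120°) = (-0.5000, 0.8660); from cell (4,3)
  next x-line at t=1.1600, next y-line at t=0.8545; Δt_x=2.0000, Δt_y=1.1547
    y: enter (4,4) at t=0.8545
    x: enter (3,4) at t=1.1600
    y: enter (3,5) at t=2.0092
    x: enter (2,5) at t=3.1600
    y: enter (2,6) at t=3.1639 ← occupied
  → r_7 = 3.1639

ranges = [2.9791, 1.3044, 0.8400, 1.0046, 5.1038, 4.9072, 3.1639]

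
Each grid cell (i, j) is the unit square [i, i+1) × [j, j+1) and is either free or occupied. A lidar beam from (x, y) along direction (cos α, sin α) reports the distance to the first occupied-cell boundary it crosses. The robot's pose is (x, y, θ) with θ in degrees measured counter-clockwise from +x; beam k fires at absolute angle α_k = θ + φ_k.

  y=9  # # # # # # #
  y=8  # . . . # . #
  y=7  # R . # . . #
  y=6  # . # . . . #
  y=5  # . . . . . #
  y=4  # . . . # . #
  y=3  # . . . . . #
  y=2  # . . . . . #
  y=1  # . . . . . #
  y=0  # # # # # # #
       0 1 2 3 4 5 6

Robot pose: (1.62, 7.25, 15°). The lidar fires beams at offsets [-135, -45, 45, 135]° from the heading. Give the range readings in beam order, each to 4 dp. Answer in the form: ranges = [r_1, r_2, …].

beam 1: φ=-135°, α=240°
  direction (-0.5000, -0.8660); cell (1,7); t to first gridline: x 1.2400, y 0.2887 (then +2.0000 / +1.1547)
    (1,6) via y @ 0.2887
    (0,6) via x @ 1.2400  # hit
  → r_1 = 1.2400
beam 2: φ=-45°, α=330°
  direction (0.8660, -0.5000); cell (1,7); t to first gridline: x 0.4388, y 0.5000 (then +1.1547 / +2.0000)
    (2,7) via x @ 0.4388
    (2,6) via y @ 0.5000  # hit
  → r_2 = 0.5000
beam 3: φ=45°, α=60°
  direction (0.5000, 0.8660); cell (1,7); t to first gridline: x 0.7600, y 0.8660 (then +2.0000 / +1.1547)
    (2,7) via x @ 0.7600
    (2,8) via y @ 0.8660
    (2,9) via y @ 2.0207  # hit
  → r_3 = 2.0207
beam 4: φ=135°, α=150°
  direction (-0.8660, 0.5000); cell (1,7); t to first gridline: x 0.7159, y 1.5000 (then +1.1547 / +2.0000)
    (0,7) via x @ 0.7159  # hit
  → r_4 = 0.7159

ranges = [1.2400, 0.5000, 2.0207, 0.7159]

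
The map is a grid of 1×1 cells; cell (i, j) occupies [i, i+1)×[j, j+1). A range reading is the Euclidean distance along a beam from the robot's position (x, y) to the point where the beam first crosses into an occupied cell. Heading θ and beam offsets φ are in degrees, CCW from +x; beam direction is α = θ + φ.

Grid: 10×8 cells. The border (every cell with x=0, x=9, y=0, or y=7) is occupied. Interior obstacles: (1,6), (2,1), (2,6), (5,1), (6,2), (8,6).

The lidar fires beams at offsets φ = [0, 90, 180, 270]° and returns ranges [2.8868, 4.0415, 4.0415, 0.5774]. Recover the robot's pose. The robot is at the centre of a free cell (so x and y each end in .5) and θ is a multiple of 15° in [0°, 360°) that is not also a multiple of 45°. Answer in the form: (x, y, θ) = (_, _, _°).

The pose lattice has 42·16 = 672 candidates. Test each by forward raycasting.
  (1.5, 5.5, 210°): beam 1 = 0.5774 ≠ 2.8868 ✗
  (6.5, 5.5, 30°): beam 1 = 1.7321 ≠ 2.8868 ✗
  (4.5, 1.5, 15°): beam 1 = 0.5176 ≠ 2.8868 ✗
  (4.5, 4.5, 15°): beam 1 = 4.6587 ≠ 2.8868 ✗
  …
  (6.5, 3.5, 30°): r_1=2.8868, r_2=4.0415, r_3=4.0415, r_4=0.5774 — all match ✓
Unique over the lattice → pose = (6.5, 3.5, 30°).

(x, y, θ) = (6.5, 3.5, 30°)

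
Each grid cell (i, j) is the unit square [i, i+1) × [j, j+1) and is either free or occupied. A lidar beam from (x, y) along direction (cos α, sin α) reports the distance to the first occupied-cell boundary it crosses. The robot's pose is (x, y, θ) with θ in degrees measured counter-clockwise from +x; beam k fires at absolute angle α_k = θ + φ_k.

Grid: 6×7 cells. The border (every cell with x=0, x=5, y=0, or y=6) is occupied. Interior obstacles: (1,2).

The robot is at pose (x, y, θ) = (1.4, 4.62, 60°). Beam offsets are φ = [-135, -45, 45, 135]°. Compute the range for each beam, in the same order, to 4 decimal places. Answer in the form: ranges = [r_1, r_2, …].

ranges = [1.6771, 3.7270, 1.4287, 0.4141]

beam 1: φ=-135°, α=285°
  direction (0.2588, -0.9659); cell (1,4); t to first gridline: x 2.3182, y 0.6419 (then +3.8637 / +1.0353)
    (1,3) via y @ 0.6419
    (1,2) via y @ 1.6771  # hit
  → r_1 = 1.6771
beam 2: φ=-45°, α=15°
  direction (0.9659, 0.2588); cell (1,4); t to first gridline: x 0.6212, y 1.4682 (then +1.0353 / +3.8637)
    (2,4) via x @ 0.6212
    (2,5) via y @ 1.4682
    (3,5) via x @ 1.6564
    (4,5) via x @ 2.6917
    (5,5) via x @ 3.7270  # hit
  → r_2 = 3.7270
beam 3: φ=45°, α=105°
  direction (-0.2588, 0.9659); cell (1,4); t to first gridline: x 1.5455, y 0.3934 (then +3.8637 / +1.0353)
    (1,5) via y @ 0.3934
    (1,6) via y @ 1.4287  # hit
  → r_3 = 1.4287
beam 4: φ=135°, α=195°
  direction (-0.9659, -0.2588); cell (1,4); t to first gridline: x 0.4141, y 2.3955 (then +1.0353 / +3.8637)
    (0,4) via x @ 0.4141  # hit
  → r_4 = 0.4141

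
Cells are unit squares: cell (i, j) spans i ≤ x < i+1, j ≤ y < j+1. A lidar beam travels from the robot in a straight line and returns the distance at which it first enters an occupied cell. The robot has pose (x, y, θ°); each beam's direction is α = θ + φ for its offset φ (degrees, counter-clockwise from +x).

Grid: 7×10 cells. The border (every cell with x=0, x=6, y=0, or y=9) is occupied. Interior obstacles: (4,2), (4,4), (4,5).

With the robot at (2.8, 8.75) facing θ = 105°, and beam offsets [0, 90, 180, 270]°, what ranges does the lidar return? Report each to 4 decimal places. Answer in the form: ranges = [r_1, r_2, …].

ranges = [0.2588, 1.8635, 4.6364, 0.9659]

beam 1: φ=0°, α=105°
  d=(-0.2588,0.9659)  start (2,8)  tX=3.0910 tY=0.2588  stride 1/|dx|=3.8637 1/|dy|=1.0353
    cross y-line → (2,9), t=0.2588 (wall)
  → r_1 = 0.2588
beam 2: φ=90°, α=195°
  d=(-0.9659,-0.2588)  start (2,8)  tX=0.8282 tY=2.8978  stride 1/|dx|=1.0353 1/|dy|=3.8637
    cross x-line → (1,8), t=0.8282
    cross x-line → (0,8), t=1.8635 (wall)
  → r_2 = 1.8635
beam 3: φ=180°, α=285°
  d=(0.2588,-0.9659)  start (2,8)  tX=0.7727 tY=0.7765  stride 1/|dx|=3.8637 1/|dy|=1.0353
    cross x-line → (3,8), t=0.7727
    cross y-line → (3,7), t=0.7765
    cross y-line → (3,6), t=1.8117
    cross y-line → (3,5), t=2.8470
    cross y-line → (3,4), t=3.8823
    cross x-line → (4,4), t=4.6364 (wall)
  → r_3 = 4.6364
beam 4: φ=270°, α=15°
  d=(0.9659,0.2588)  start (2,8)  tX=0.2071 tY=0.9659  stride 1/|dx|=1.0353 1/|dy|=3.8637
    cross x-line → (3,8), t=0.2071
    cross y-line → (3,9), t=0.9659 (wall)
  → r_4 = 0.9659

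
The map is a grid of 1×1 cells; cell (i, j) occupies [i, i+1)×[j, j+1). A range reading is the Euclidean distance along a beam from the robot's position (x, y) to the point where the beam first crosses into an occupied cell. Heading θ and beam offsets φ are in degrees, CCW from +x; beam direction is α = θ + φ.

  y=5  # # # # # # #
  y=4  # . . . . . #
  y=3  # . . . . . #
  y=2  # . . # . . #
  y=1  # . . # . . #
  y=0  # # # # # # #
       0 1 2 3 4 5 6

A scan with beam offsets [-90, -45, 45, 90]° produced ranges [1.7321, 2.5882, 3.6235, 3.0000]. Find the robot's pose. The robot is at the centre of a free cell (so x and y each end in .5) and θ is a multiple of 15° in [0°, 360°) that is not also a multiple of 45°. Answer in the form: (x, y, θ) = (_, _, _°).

Enumerate (i+0.5, j+0.5, θ) over the 18 free cells and 16 admissible headings. For each, cast all 4 beams and compare to the given ranges.
  (4.5, 4.5, 120°): beam 1 = 1.0000 ≠ 1.7321 ✗
  (5.5, 1.5, 165°): beam 1 = 1.9319 ≠ 1.7321 ✗
  (4.5, 1.5, 330°): beam 1 = 0.5774 ≠ 1.7321 ✗
  …
  (2.5, 3.5, 300°): r_1=1.7321, r_2=2.5882, r_3=3.6235, r_4=3.0000 — all match ✓
Only this pose fits every beam.

(x, y, θ) = (2.5, 3.5, 300°)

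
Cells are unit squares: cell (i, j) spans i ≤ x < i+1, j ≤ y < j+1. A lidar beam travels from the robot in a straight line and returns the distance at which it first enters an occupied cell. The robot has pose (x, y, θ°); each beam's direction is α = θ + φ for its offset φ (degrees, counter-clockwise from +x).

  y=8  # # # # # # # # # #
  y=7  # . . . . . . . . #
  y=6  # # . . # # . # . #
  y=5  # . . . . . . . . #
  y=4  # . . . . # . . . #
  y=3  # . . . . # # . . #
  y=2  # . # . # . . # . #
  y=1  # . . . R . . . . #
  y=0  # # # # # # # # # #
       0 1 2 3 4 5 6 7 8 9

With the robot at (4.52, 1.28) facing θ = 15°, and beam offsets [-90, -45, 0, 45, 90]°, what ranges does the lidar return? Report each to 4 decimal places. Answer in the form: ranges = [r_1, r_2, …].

beam 1: φ=-90°, α=285°
  d=(0.2588,-0.9659)  start (4,1)  tX=1.8546 tY=0.2899  stride 1/|dx|=3.8637 1/|dy|=1.0353
    cross y-line → (4,0), t=0.2899 (wall)
  → r_1 = 0.2899
beam 2: φ=-45°, α=330°
  d=(0.8660,-0.5000)  start (4,1)  tX=0.5543 tY=0.5600  stride 1/|dx|=1.1547 1/|dy|=2.0000
    cross x-line → (5,1), t=0.5543
    cross y-line → (5,0), t=0.5600 (wall)
  → r_2 = 0.5600
beam 3: φ=0°, α=15°
  d=(0.9659,0.2588)  start (4,1)  tX=0.4969 tY=2.7819  stride 1/|dx|=1.0353 1/|dy|=3.8637
    cross x-line → (5,1), t=0.4969
    cross x-line → (6,1), t=1.5322
    cross x-line → (7,1), t=2.5675
    cross y-line → (7,2), t=2.7819 (wall)
  → r_3 = 2.7819
beam 4: φ=45°, α=60°
  d=(0.5000,0.8660)  start (4,1)  tX=0.9600 tY=0.8314  stride 1/|dx|=2.0000 1/|dy|=1.1547
    cross y-line → (4,2), t=0.8314 (wall)
  → r_4 = 0.8314
beam 5: φ=90°, α=105°
  d=(-0.2588,0.9659)  start (4,1)  tX=2.0091 tY=0.7454  stride 1/|dx|=3.8637 1/|dy|=1.0353
    cross y-line → (4,2), t=0.7454 (wall)
  → r_5 = 0.7454

ranges = [0.2899, 0.5600, 2.7819, 0.8314, 0.7454]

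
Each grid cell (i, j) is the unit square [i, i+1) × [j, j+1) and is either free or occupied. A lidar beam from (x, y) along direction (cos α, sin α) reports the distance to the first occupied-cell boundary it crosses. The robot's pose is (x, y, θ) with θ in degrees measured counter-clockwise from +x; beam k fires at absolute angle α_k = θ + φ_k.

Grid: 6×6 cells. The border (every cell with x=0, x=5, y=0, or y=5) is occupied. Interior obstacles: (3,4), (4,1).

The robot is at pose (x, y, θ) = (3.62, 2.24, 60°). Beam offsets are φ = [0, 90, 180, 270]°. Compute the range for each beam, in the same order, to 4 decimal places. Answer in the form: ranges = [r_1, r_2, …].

beam 1: φ=0°, α=60°
  direction (0.5000, 0.8660); cell (3,2); t to first gridline: x 0.7600, y 0.8776 (then +2.0000 / +1.1547)
    (4,2) via x @ 0.7600
    (4,3) via y @ 0.8776
    (4,4) via y @ 2.0323
    (5,4) via x @ 2.7600  # hit
  → r_1 = 2.7600
beam 2: φ=90°, α=150°
  direction (-0.8660, 0.5000); cell (3,2); t to first gridline: x 0.7159, y 1.5200 (then +1.1547 / +2.0000)
    (2,2) via x @ 0.7159
    (2,3) via y @ 1.5200
    (1,3) via x @ 1.8706
    (0,3) via x @ 3.0253  # hit
  → r_2 = 3.0253
beam 3: φ=180°, α=240°
  direction (-0.5000, -0.8660); cell (3,2); t to first gridline: x 1.2400, y 0.2771 (then +2.0000 / +1.1547)
    (3,1) via y @ 0.2771
    (2,1) via x @ 1.2400
    (2,0) via y @ 1.4318  # hit
  → r_3 = 1.4318
beam 4: φ=270°, α=330°
  direction (0.8660, -0.5000); cell (3,2); t to first gridline: x 0.4388, y 0.4800 (then +1.1547 / +2.0000)
    (4,2) via x @ 0.4388
    (4,1) via y @ 0.4800  # hit
  → r_4 = 0.4800

ranges = [2.7600, 3.0253, 1.4318, 0.4800]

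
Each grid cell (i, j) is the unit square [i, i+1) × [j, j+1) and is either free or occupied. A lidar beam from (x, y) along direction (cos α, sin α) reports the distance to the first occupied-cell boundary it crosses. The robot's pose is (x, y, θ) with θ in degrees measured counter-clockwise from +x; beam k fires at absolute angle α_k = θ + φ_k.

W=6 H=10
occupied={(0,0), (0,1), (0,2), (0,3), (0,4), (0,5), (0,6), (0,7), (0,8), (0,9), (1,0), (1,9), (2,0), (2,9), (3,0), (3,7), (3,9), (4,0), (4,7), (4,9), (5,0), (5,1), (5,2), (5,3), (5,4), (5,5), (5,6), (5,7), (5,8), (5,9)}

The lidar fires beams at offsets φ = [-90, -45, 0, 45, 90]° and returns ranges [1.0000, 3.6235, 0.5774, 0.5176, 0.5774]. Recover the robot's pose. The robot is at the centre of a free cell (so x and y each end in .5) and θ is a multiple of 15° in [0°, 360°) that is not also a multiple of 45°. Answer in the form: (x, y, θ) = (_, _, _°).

(x, y, θ) = (4.5, 8.5, 240°)

The pose lattice has 30·16 = 480 candidates. Test each by forward raycasting.
  (1.5, 3.5, 120°): beam 1 = 4.0415 ≠ 1.0000 ✗
  (4.5, 5.5, 195°): beam 1 = 1.5529 ≠ 1.0000 ✗
  (2.5, 3.5, 300°): beam 1 = 1.7321 ≠ 1.0000 ✗
  (2.5, 3.5, 195°): beam 1 = 5.6940 ≠ 1.0000 ✗
  …
  (4.5, 8.5, 240°): r_1=1.0000, r_2=3.6235, r_3=0.5774, r_4=0.5176, r_5=0.5774 — all match ✓
No second candidate reproduces the full scan.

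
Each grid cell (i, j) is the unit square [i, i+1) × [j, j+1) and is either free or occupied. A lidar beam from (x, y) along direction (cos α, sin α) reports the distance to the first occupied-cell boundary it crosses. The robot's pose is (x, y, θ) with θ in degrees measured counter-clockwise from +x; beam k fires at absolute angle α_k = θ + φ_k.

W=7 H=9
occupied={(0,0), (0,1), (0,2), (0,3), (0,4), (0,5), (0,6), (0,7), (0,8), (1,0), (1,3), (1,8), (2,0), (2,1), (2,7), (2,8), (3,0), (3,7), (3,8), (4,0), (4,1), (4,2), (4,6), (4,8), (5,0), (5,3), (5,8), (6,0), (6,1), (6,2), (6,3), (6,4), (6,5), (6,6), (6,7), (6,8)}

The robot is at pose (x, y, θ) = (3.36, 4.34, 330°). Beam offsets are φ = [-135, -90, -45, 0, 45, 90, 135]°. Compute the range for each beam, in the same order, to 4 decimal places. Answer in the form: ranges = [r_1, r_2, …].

beam 1: φ=-135°, α=195°
  d=(-0.9659,-0.2588)  start (3,4)  tX=0.3727 tY=1.3137  stride 1/|dx|=1.0353 1/|dy|=3.8637
    cross x-line → (2,4), t=0.3727
    cross y-line → (2,3), t=1.3137
    cross x-line → (1,3), t=1.4080 (wall)
  → r_1 = 1.4080
beam 2: φ=-90°, α=240°
  d=(-0.5000,-0.8660)  start (3,4)  tX=0.7200 tY=0.3926  stride 1/|dx|=2.0000 1/|dy|=1.1547
    cross y-line → (3,3), t=0.3926
    cross x-line → (2,3), t=0.7200
    cross y-line → (2,2), t=1.5473
    cross y-line → (2,1), t=2.7020 (wall)
  → r_2 = 2.7020
beam 3: φ=-45°, α=285°
  d=(0.2588,-0.9659)  start (3,4)  tX=2.4728 tY=0.3520  stride 1/|dx|=3.8637 1/|dy|=1.0353
    cross y-line → (3,3), t=0.3520
    cross y-line → (3,2), t=1.3873
    cross y-line → (3,1), t=2.4225
    cross x-line → (4,1), t=2.4728 (wall)
  → r_3 = 2.4728
beam 4: φ=0°, α=330°
  d=(0.8660,-0.5000)  start (3,4)  tX=0.7390 tY=0.6800  stride 1/|dx|=1.1547 1/|dy|=2.0000
    cross y-line → (3,3), t=0.6800
    cross x-line → (4,3), t=0.7390
    cross x-line → (5,3), t=1.8937 (wall)
  → r_4 = 1.8937
beam 5: φ=45°, α=15°
  d=(0.9659,0.2588)  start (3,4)  tX=0.6626 tY=2.5500  stride 1/|dx|=1.0353 1/|dy|=3.8637
    cross x-line → (4,4), t=0.6626
    cross x-line → (5,4), t=1.6979
    cross y-line → (5,5), t=2.5500
    cross x-line → (6,5), t=2.7331 (wall)
  → r_5 = 2.7331
beam 6: φ=90°, α=60°
  d=(0.5000,0.8660)  start (3,4)  tX=1.2800 tY=0.7621  stride 1/|dx|=2.0000 1/|dy|=1.1547
    cross y-line → (3,5), t=0.7621
    cross x-line → (4,5), t=1.2800
    cross y-line → (4,6), t=1.9168 (wall)
  → r_6 = 1.9168
beam 7: φ=135°, α=105°
  d=(-0.2588,0.9659)  start (3,4)  tX=1.3909 tY=0.6833  stride 1/|dx|=3.8637 1/|dy|=1.0353
    cross y-line → (3,5), t=0.6833
    cross x-line → (2,5), t=1.3909
    cross y-line → (2,6), t=1.7186
    cross y-line → (2,7), t=2.7538 (wall)
  → r_7 = 2.7538

ranges = [1.4080, 2.7020, 2.4728, 1.8937, 2.7331, 1.9168, 2.7538]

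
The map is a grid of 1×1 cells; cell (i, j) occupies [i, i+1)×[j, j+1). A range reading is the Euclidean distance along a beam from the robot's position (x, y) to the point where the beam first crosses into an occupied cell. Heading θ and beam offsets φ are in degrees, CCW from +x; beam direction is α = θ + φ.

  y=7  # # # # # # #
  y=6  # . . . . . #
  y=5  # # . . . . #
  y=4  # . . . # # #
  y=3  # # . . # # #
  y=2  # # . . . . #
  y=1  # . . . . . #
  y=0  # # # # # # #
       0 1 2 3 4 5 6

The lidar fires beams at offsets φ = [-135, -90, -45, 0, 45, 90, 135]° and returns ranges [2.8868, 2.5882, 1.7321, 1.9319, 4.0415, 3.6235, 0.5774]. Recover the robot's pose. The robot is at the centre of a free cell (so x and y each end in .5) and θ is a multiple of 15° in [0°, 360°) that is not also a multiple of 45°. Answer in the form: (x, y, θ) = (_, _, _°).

Enumerate (i+0.5, j+0.5, θ) over the 23 free cells and 16 admissible headings. For each, cast all 7 beams and compare to the given ranges.
  (3.5, 2.5, 30°): beam 1 = 1.5529 ≠ 2.8868 ✗
  (3.5, 1.5, 195°): beam 1 = 1.7321 ≠ 2.8868 ✗
  (2.5, 3.5, 345°): beam 1 = 0.5774 ≠ 2.8868 ✗
  …
  (3.5, 4.5, 195°): r_1=2.8868, r_2=2.5882, r_3=1.7321, r_4=1.9319, r_5=4.0415, r_6=3.6235, r_7=0.5774 — all match ✓
No second candidate reproduces the full scan.

(x, y, θ) = (3.5, 4.5, 195°)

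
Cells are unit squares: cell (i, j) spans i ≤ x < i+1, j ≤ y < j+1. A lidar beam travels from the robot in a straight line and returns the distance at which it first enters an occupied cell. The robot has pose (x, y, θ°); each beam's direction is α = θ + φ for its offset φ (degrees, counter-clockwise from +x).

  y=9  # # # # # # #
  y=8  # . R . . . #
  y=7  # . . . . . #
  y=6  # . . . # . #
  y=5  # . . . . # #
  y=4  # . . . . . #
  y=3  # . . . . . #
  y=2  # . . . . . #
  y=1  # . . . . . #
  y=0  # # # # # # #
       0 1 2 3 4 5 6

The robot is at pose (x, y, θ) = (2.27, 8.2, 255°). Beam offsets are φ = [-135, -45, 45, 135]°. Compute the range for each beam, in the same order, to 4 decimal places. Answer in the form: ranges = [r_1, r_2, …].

beam 1: φ=-135°, α=120°
  direction (-0.5000, 0.8660); cell (2,8); t to first gridline: x 0.5400, y 0.9238 (then +2.0000 / +1.1547)
    (1,8) via x @ 0.5400
    (1,9) via y @ 0.9238  # hit
  → r_1 = 0.9238
beam 2: φ=-45°, α=210°
  direction (-0.8660, -0.5000); cell (2,8); t to first gridline: x 0.3118, y 0.4000 (then +1.1547 / +2.0000)
    (1,8) via x @ 0.3118
    (1,7) via y @ 0.4000
    (0,7) via x @ 1.4665  # hit
  → r_2 = 1.4665
beam 3: φ=45°, α=300°
  direction (0.5000, -0.8660); cell (2,8); t to first gridline: x 1.4600, y 0.2309 (then +2.0000 / +1.1547)
    (2,7) via y @ 0.2309
    (2,6) via y @ 1.3856
    (3,6) via x @ 1.4600
    (3,5) via y @ 2.5403
    (4,5) via x @ 3.4600
    (4,4) via y @ 3.6950
    (4,3) via y @ 4.8497
    (5,3) via x @ 5.4600
    (5,2) via y @ 6.0044
    (5,1) via y @ 7.1591
    (6,1) via x @ 7.4600  # hit
  → r_3 = 7.4600
beam 4: φ=135°, α=30°
  direction (0.8660, 0.5000); cell (2,8); t to first gridline: x 0.8429, y 1.6000 (then +1.1547 / +2.0000)
    (3,8) via x @ 0.8429
    (3,9) via y @ 1.6000  # hit
  → r_4 = 1.6000

ranges = [0.9238, 1.4665, 7.4600, 1.6000]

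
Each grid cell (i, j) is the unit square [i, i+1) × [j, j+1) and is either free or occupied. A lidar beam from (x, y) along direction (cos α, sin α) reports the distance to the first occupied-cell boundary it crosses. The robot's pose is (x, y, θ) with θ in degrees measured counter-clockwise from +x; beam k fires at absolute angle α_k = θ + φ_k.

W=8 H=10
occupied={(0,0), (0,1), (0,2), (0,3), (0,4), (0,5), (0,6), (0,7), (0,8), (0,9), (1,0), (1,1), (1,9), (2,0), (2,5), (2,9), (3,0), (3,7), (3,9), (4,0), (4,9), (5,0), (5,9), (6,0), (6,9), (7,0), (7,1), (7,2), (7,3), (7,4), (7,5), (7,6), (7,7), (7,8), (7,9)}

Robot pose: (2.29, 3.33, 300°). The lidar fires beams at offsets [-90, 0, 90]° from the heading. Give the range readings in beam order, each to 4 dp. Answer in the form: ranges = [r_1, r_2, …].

beam 1: φ=-90°, α=210°
  d=(-0.8660,-0.5000)  start (2,3)  tX=0.3349 tY=0.6600  stride 1/|dx|=1.1547 1/|dy|=2.0000
    cross x-line → (1,3), t=0.3349
    cross y-line → (1,2), t=0.6600
    cross x-line → (0,2), t=1.4896 (wall)
  → r_1 = 1.4896
beam 2: φ=0°, α=300°
  d=(0.5000,-0.8660)  start (2,3)  tX=1.4200 tY=0.3811  stride 1/|dx|=2.0000 1/|dy|=1.1547
    cross y-line → (2,2), t=0.3811
    cross x-line → (3,2), t=1.4200
    cross y-line → (3,1), t=1.5358
    cross y-line → (3,0), t=2.6905 (wall)
  → r_2 = 2.6905
beam 3: φ=90°, α=30°
  d=(0.8660,0.5000)  start (2,3)  tX=0.8198 tY=1.3400  stride 1/|dx|=1.1547 1/|dy|=2.0000
    cross x-line → (3,3), t=0.8198
    cross y-line → (3,4), t=1.3400
    cross x-line → (4,4), t=1.9745
    cross x-line → (5,4), t=3.1292
    cross y-line → (5,5), t=3.3400
    cross x-line → (6,5), t=4.2839
    cross y-line → (6,6), t=5.3400
    cross x-line → (7,6), t=5.4386 (wall)
  → r_3 = 5.4386

ranges = [1.4896, 2.6905, 5.4386]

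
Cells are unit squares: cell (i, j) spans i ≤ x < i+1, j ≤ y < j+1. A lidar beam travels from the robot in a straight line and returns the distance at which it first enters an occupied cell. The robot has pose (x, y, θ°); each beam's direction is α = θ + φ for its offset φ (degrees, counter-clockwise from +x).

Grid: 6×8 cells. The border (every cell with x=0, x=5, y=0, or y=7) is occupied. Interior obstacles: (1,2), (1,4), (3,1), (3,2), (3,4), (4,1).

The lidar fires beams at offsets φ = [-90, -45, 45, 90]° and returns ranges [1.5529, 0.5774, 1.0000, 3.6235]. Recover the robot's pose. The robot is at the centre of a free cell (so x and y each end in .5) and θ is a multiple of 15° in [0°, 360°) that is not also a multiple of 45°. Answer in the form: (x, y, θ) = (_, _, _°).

(x, y, θ) = (4.5, 3.5, 15°)

The pose lattice has 18·16 = 288 candidates. Test each by forward raycasting.
  (4.5, 3.5, 345°): beam 2 = 1.0000 ≠ 0.5774 ✗
  (2.5, 3.5, 240°): beam 1 = 1.0000 ≠ 1.5529 ✗
  (1.5, 1.5, 300°): beam 1 = 0.5774 ≠ 1.5529 ✗
  (2.5, 1.5, 255°): beam 2 = 1.0000 ≠ 0.5774 ✗
  (2.5, 1.5, 285°): beam 3 = 0.5774 ≠ 1.0000 ✗
  …
  (4.5, 3.5, 15°): r_1=1.5529, r_2=0.5774, r_3=1.0000, r_4=3.6235 — all match ✓
Only this pose fits every beam.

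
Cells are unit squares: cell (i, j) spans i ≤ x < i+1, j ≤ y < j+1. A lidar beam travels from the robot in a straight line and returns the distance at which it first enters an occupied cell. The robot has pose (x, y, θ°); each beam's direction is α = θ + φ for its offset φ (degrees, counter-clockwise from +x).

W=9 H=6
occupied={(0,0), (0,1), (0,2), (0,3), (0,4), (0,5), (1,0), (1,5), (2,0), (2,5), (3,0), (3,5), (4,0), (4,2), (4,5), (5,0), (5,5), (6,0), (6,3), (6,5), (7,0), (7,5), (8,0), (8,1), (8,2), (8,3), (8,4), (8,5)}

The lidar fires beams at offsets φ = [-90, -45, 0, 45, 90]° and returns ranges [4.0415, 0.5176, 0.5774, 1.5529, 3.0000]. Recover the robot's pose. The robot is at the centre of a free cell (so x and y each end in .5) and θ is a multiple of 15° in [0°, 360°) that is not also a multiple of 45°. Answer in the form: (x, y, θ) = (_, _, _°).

Candidates: 26 free-cell centres × 16 headings = 416 poses. Raycast each; keep the one whose scan matches to 4 dp.
  (3.5, 2.5, 240°): beam 1 = 2.8868 ≠ 4.0415 ✗
  (1.5, 3.5, 15°): beam 1 = 2.5882 ≠ 4.0415 ✗
  (4.5, 4.5, 15°): beam 1 = 1.5529 ≠ 4.0415 ✗
  …
  (4.5, 3.5, 300°): r_1=4.0415, r_2=0.5176, r_3=0.5774, r_4=1.5529, r_5=3.0000 — all match ✓
Only this pose fits every beam.

(x, y, θ) = (4.5, 3.5, 300°)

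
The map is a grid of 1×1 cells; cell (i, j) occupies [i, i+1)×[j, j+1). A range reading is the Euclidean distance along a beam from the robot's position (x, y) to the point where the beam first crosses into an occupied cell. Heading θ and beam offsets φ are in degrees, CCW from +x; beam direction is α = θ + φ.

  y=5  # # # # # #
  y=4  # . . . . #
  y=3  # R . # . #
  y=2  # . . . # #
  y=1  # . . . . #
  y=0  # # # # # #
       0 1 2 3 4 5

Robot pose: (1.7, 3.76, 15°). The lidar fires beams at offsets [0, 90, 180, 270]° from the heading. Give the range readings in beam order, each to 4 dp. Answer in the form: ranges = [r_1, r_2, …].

ranges = [3.4164, 1.2837, 0.7247, 2.8574]

beam 1: φ=0°, α=15°
  d=(0.9659,0.2588)  start (1,3)  tX=0.3106 tY=0.9273  stride 1/|dx|=1.0353 1/|dy|=3.8637
    cross x-line → (2,3), t=0.3106
    cross y-line → (2,4), t=0.9273
    cross x-line → (3,4), t=1.3459
    cross x-line → (4,4), t=2.3811
    cross x-line → (5,4), t=3.4164 (wall)
  → r_1 = 3.4164
beam 2: φ=90°, α=105°
  d=(-0.2588,0.9659)  start (1,3)  tX=2.7046 tY=0.2485  stride 1/|dx|=3.8637 1/|dy|=1.0353
    cross y-line → (1,4), t=0.2485
    cross y-line → (1,5), t=1.2837 (wall)
  → r_2 = 1.2837
beam 3: φ=180°, α=195°
  d=(-0.9659,-0.2588)  start (1,3)  tX=0.7247 tY=2.9364  stride 1/|dx|=1.0353 1/|dy|=3.8637
    cross x-line → (0,3), t=0.7247 (wall)
  → r_3 = 0.7247
beam 4: φ=270°, α=285°
  d=(0.2588,-0.9659)  start (1,3)  tX=1.1591 tY=0.7868  stride 1/|dx|=3.8637 1/|dy|=1.0353
    cross y-line → (1,2), t=0.7868
    cross x-line → (2,2), t=1.1591
    cross y-line → (2,1), t=1.8221
    cross y-line → (2,0), t=2.8574 (wall)
  → r_4 = 2.8574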